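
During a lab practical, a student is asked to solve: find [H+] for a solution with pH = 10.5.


[H+] = 10^(-pH) = 10^(-10.5)
= 3.16×10^-11 M

3.16×10^-11 M


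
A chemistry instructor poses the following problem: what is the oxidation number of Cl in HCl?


halide: -1
Oxidation number: -1

-1


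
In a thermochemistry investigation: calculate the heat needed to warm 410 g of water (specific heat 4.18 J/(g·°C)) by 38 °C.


q = mcΔT = 410 × 4.18 × 38
= 65124.40 J

65124.40 J


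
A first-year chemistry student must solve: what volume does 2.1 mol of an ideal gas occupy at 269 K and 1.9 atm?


PV = nRT  (R = 0.08206 L·atm/(mol·K))
V = nRT/P = 2.1×0.08206×269/1.9
= 24.398 L

24.398 L


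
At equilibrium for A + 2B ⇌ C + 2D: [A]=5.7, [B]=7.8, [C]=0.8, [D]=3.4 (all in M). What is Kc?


Kc = [C][D]^2/([A][B]^2)
= (0.8^1 × 3.4^2)/(5.7^1 × 7.8^2)
= 9.248/346.788
= 0.02667

0.02667


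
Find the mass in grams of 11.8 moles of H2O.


M(H2O) = 18.02 g/mol
mass = n × M = 11.8 × 18.02 = 212.64 g

212.64 g


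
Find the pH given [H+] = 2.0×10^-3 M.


pH = -log10([H+]) = -log10(2.0×10^-3)
= 3 - log10(2.0)
= 3 - 0.3
= 2.7

2.7


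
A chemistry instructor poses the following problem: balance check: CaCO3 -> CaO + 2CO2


Equation: CaCO3 -> CaO + 2CO2
Check atoms: C: 1≠2, Ca: 1=1, O: 3≠5
Not balanced

No, not balanced


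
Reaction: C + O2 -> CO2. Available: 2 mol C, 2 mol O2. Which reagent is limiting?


Mole ratio available / coefficient:
  C: 2/1 = 2.000
  O2: 2/1 = 2.000
Smaller ratio is limiting.

neither (stoichiometric); C and O2 are fully consumed


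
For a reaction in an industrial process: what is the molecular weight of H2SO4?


M(H2SO4) = 2×1.008 + 1×32.07 + 4×16.0
= 2.02 + 32.07 + 64.0
= 98.09 g/mol

98.09 g/mol


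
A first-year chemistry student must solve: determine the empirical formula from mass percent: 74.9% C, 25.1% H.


Assume 100 g sample. Moles of each element:
  C: 74.9/12.01 = 6.236 mol
  H: 25.1/1.008 = 24.901 mol
Divide by smallest (6.236):
  C: 6.236/6.236 = 1.0
  H: 24.901/6.236 = 3.99
Empirical formula: CH4

CH4


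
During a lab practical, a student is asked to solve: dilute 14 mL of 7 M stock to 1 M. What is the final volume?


C1V1 = C2V2
7 × 14 = 1 × V2
V2 = 98/1 = 98.0 mL

98.0 mL


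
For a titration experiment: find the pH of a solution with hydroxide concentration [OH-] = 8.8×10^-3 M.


pOH = -log10([OH-]) = -log10(8.8×10^-3)
= 3 - log10(8.8) = 2.06
pH = 14 - pOH = 14 - 2.06 = 11.94

11.94


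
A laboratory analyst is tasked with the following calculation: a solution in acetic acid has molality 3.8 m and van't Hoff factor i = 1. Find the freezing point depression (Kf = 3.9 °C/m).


ΔTf = Kf × m × i
= 3.9 × 3.8 × 1
= 14.82 °C

14.82 °C


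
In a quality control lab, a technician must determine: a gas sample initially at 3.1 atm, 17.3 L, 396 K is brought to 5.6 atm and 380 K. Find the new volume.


P1V1/T1 = P2V2/T2
V2 = P1V1T2/(T1P2)
= 3.1×17.3×380/(396×5.6)
= 9.19 L

9.19 L


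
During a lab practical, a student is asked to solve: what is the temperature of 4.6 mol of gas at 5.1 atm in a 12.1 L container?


PV = nRT  (R = 0.08206 L·atm/(mol·K))
T = PV/(nR) = 5.1×12.1/(4.6×0.08206)
= 61.71/0.377476
= 163.48 K

163.48 K


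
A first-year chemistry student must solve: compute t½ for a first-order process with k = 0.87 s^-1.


t½ = ln2/k = 0.693147/(0.87 s^-1)
= 0.7967 s

0.7967 s


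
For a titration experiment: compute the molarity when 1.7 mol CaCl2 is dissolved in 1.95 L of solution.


M = n/V = 1.7/1.95 = 0.872 mol/L

0.872 M


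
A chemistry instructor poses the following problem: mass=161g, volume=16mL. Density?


ρ = mass/volume
= 161/16
= 10.062 g/mL

10.062 g/mL


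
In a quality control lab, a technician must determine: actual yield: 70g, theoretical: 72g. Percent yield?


% yield = actual/theoretical × 100
= 70/72 × 100
= 97.22%

97.22%


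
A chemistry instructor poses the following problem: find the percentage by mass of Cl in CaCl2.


M(CaCl2) = 1×40.08 + 2×35.45 = 110.98 g/mol
Mass of Cl = 2 × 35.45 = 70.90 g/mol
% Cl = 70.90/110.98 × 100 = 63.89%

63.89%


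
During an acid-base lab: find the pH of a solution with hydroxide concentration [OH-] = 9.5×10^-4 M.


pOH = -log10([OH-]) = -log10(9.5×10^-4)
= 4 - log10(9.5) = 3.02
pH = 14 - pOH = 14 - 3.02 = 10.98

10.98


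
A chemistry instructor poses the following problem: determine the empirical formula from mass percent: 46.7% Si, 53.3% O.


Assume 100 g sample. Moles of each element:
  Si: 46.7/28.09 = 1.663 mol
  O: 53.3/16.0 = 3.331 mol
Divide by smallest (1.663):
  Si: 1.663/1.663 = 1.0
  O: 3.331/1.663 = 2.0
Empirical formula: SiO2

SiO2


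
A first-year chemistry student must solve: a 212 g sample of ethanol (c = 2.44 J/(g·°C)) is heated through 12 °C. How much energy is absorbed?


q = mcΔT = 212 × 2.44 × 12
= 6207.36 J

6207.36 J


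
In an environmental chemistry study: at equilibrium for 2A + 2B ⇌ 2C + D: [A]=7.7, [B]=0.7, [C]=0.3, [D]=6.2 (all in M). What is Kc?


Kc = [C]^2[D]/([A]^2[B]^2)
= (0.3^2 × 6.2^1)/(7.7^2 × 0.7^2)
= 0.558/29.0521
= 0.01921

0.01921


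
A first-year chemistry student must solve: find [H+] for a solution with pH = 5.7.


[H+] = 10^(-pH) = 10^(-5.7)
= 2.0×10^-6 M

2.0×10^-6 M


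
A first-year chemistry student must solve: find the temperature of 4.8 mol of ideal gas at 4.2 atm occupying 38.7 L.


PV = nRT  (R = 0.08206 L·atm/(mol·K))
T = PV/(nR) = 4.2×38.7/(4.8×0.08206)
= 162.54/0.393888
= 412.66 K

412.66 K


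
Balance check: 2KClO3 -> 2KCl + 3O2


Equation: 2KClO3 -> 2KCl + 3O2
Check atoms: Cl: 2=2, K: 2=2, O: 6=6
Balanced

Yes, balanced


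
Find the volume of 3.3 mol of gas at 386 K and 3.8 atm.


PV = nRT  (R = 0.08206 L·atm/(mol·K))
V = nRT/P = 3.3×0.08206×386/3.8
= 27.507 L

27.507 L


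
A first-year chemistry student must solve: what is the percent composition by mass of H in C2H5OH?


M(C2H5OH) = 2×12.01 + 6×1.008 + 1×16.0 = 46.068 g/mol
Mass of H = 6 × 1.008 = 6.048 g/mol
% H = 6.048/46.068 × 100 = 13.13%

13.13%


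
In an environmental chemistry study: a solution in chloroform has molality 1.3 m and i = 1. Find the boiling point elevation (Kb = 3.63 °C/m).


ΔTb = Kb × m × i
= 3.63 × 1.3 × 1
= 4.719 °C

4.719 °C


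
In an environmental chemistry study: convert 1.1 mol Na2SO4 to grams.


M(Na2SO4) = 142.05 g/mol
mass = n × M = 1.1 × 142.05 = 156.26 g

156.26 g


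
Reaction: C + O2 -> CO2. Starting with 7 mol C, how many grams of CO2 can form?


Mole ratio CO2:C = 1:1
n(CO2) = 7 × 1/1 = 7.000 mol
mass = 7.000 × 44.01 = 308.07 g

308.07 g


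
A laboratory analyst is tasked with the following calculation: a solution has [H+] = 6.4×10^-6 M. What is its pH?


pH = -log10([H+]) = -log10(6.4×10^-6)
= 6 - log10(6.4)
= 6 - 0.81
= 5.19

5.19


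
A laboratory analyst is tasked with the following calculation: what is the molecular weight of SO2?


M(SO2) = 1×32.07 + 2×16.0
= 32.07 + 32.0
= 64.07 g/mol

64.07 g/mol


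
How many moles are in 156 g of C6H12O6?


M(C6H12O6) = 180.16 g/mol
n = mass/M = 156/180.16 = 0.8659 mol

0.8659 mol


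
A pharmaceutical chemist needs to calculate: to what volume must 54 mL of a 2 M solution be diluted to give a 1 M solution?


C1V1 = C2V2
2 × 54 = 1 × V2
V2 = 108/1 = 108.0 mL

108.0 mL


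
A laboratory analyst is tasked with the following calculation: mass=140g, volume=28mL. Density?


ρ = mass/volume
= 140/28
= 5.0 g/mL

5.0 g/mL


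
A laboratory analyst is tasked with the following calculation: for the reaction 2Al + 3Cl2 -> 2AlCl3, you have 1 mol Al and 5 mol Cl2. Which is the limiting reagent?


Mole ratio available / coefficient:
  Al: 1/2 = 0.500
  Cl2: 5/3 = 1.667
Smaller ratio is limiting.

Al


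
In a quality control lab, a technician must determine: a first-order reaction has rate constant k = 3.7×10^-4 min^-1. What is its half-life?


t½ = ln2/k = 0.693147/(3.7×10^-4 min^-1)
= 1873 min

1873 min


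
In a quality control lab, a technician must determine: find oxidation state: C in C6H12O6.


6x + 12(+1) + 6(-2) = 0, so x = +0
Oxidation number: +0

+0


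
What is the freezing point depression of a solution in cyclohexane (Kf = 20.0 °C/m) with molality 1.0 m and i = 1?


ΔTf = Kf × m × i
= 20.0 × 1.0 × 1
= 20.0 °C

20.0 °C


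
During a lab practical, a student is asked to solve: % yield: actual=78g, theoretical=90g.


% yield = actual/theoretical × 100
= 78/90 × 100
= 86.67%

86.67%


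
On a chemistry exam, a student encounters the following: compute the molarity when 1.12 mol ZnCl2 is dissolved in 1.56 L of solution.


M = n/V = 1.12/1.56 = 0.718 mol/L

0.718 M


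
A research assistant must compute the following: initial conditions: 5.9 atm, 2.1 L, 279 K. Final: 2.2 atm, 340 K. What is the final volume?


P1V1/T1 = P2V2/T2
V2 = P1V1T2/(T1P2)
= 5.9×2.1×340/(279×2.2)
= 6.863 L

6.863 L


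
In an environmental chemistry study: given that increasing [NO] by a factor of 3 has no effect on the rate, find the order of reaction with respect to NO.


rate ∝ [NO]^n
rate ∝ [NO]^0
Order in NO: 0

0


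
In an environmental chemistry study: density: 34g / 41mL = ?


ρ = mass/volume
= 34/41
= 0.829 g/mL

0.829 g/mL


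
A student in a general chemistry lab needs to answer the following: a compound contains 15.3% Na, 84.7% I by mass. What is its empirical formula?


Assume 100 g sample. Moles of each element:
  Na: 15.3/22.99 = 0.666 mol
  I: 84.7/126.9 = 0.667 mol
Divide by smallest (0.666):
  Na: 0.666/0.666 = 1.0
  I: 0.667/0.666 = 1.0
Empirical formula: NaI

NaI


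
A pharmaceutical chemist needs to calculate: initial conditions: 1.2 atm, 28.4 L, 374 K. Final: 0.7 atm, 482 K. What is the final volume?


P1V1/T1 = P2V2/T2
V2 = P1V1T2/(T1P2)
= 1.2×28.4×482/(374×0.7)
= 62.745 L

62.745 L


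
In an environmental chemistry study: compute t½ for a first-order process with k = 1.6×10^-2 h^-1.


t½ = ln2/k = 0.693147/(1.6×10^-2 h^-1)
= 43.32 h

43.32 h


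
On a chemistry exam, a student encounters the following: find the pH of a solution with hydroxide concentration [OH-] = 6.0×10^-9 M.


pOH = -log10([OH-]) = -log10(6.0×10^-9)
= 9 - log10(6.0) = 8.22
pH = 14 - pOH = 14 - 8.22 = 5.78

5.78


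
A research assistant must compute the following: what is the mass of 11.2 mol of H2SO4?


M(H2SO4) = 98.09 g/mol
mass = n × M = 11.2 × 98.09 = 1098.61 g

1098.61 g


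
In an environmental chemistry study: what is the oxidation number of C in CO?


x + (-2) = 0, so x = +2
Oxidation number: +2

+2


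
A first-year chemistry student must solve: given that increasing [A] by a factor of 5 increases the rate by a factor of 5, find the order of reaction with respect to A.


rate ∝ [A]^n
5^n = 5 → n = 1
Order in A: 1

1


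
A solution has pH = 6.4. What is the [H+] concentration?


[H+] = 10^(-pH) = 10^(-6.4)
= 3.98×10^-7 M

3.98×10^-7 M


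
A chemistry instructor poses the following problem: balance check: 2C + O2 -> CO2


Equation: 2C + O2 -> CO2
Check atoms: C: 2≠1, O: 2=2
Not balanced

No, not balanced


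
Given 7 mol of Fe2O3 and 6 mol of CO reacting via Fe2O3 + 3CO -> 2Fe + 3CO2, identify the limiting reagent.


Mole ratio available / coefficient:
  Fe2O3: 7/1 = 7.000
  CO: 6/3 = 2.000
Smaller ratio is limiting.

CO


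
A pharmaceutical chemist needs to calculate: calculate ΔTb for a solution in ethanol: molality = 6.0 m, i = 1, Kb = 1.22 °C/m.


ΔTb = Kb × m × i
= 1.22 × 6.0 × 1
= 7.32 °C

7.32 °C


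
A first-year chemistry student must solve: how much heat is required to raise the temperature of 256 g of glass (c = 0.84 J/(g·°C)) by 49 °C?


q = mcΔT = 256 × 0.84 × 49
= 10536.96 J

10536.96 J


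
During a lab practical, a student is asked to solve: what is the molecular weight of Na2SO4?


M(Na2SO4) = 2×22.99 + 1×32.07 + 4×16.0
= 45.98 + 32.07 + 64.0
= 142.05 g/mol

142.05 g/mol


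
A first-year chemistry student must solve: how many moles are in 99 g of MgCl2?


M(MgCl2) = 95.21 g/mol
n = mass/M = 99/95.21 = 1.0398 mol

1.0398 mol


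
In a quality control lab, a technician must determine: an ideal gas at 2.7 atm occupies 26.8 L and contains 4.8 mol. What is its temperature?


PV = nRT  (R = 0.08206 L·atm/(mol·K))
T = PV/(nR) = 2.7×26.8/(4.8×0.08206)
= 72.36/0.393888
= 183.71 K

183.71 K


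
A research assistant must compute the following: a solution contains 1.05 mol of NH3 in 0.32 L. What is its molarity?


M = n/V = 1.05/0.32 = 3.281 mol/L

3.281 M


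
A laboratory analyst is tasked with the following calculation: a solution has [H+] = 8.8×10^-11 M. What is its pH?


pH = -log10([H+]) = -log10(8.8×10^-11)
= 11 - log10(8.8)
= 11 - 0.94
= 10.06

10.06


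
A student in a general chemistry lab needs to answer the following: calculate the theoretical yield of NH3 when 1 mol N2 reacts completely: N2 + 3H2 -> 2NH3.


Mole ratio NH3:N2 = 2:1
n(NH3) = 1 × 2/1 = 2.000 mol
mass = 2.000 × 17.03 = 34.06 g

34.06 g


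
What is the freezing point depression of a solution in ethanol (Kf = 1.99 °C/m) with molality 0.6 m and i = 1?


ΔTf = Kf × m × i
= 1.99 × 0.6 × 1
= 1.194 °C

1.194 °C


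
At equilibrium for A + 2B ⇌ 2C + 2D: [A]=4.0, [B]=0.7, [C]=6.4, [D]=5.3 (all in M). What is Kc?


Kc = [C]^2[D]^2/([A][B]^2)
= (6.4^2 × 5.3^2)/(4.0^1 × 0.7^2)
= 1150.5664/1.96
= 587.0

587.0


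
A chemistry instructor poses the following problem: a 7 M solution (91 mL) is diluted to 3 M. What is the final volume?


C1V1 = C2V2
7 × 91 = 3 × V2
V2 = 637/3 = 212.33 mL

212.33 mL


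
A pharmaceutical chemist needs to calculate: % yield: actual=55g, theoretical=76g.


% yield = actual/theoretical × 100
= 55/76 × 100
= 72.37%

72.37%


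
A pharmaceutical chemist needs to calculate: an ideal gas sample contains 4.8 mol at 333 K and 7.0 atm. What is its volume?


PV = nRT  (R = 0.08206 L·atm/(mol·K))
V = nRT/P = 4.8×0.08206×333/7.0
= 18.738 L

18.738 L


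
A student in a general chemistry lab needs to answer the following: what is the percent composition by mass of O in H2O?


M(H2O) = 2×1.008 + 1×16.0 = 18.016 g/mol
Mass of O = 1 × 16.0 = 16.00 g/mol
% O = 16.00/18.016 × 100 = 88.81%

88.81%


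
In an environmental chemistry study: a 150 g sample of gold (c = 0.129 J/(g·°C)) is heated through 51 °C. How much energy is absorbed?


q = mcΔT = 150 × 0.129 × 51
= 986.85 J

986.85 J


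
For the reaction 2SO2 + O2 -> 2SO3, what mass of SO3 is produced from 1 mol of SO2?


Mole ratio SO3:SO2 = 2:2
n(SO3) = 1 × 2/2 = 1.000 mol
mass = 1.000 × 80.07 = 80.07 g

80.07 g


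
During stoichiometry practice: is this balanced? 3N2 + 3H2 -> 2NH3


Equation: 3N2 + 3H2 -> 2NH3
Check atoms: H: 6=6, N: 6≠2
Not balanced

No, not balanced


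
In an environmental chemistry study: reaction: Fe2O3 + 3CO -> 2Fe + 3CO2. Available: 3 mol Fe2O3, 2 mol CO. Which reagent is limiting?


Mole ratio available / coefficient:
  Fe2O3: 3/1 = 3.000
  CO: 2/3 = 0.667
Smaller ratio is limiting.

CO


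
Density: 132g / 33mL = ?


ρ = mass/volume
= 132/33
= 4.0 g/mL

4.0 g/mL


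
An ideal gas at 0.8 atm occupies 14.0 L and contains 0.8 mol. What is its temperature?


PV = nRT  (R = 0.08206 L·atm/(mol·K))
T = PV/(nR) = 0.8×14.0/(0.8×0.08206)
= 11.20/0.065648
= 170.61 K

170.61 K


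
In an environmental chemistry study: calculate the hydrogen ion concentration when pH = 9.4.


[H+] = 10^(-pH) = 10^(-9.4)
= 3.98×10^-10 M

3.98×10^-10 M


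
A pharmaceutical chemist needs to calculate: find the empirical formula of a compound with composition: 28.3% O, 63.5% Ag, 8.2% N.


Assume 100 g sample. Moles of each element:
  O: 28.3/16.0 = 1.769 mol
  Ag: 63.5/107.87 = 0.589 mol
  N: 8.2/14.01 = 0.585 mol
Divide by smallest (0.585):
  O: 1.769/0.585 = 3.02
  Ag: 0.589/0.585 = 1.01
  N: 0.585/0.585 = 1.0
Empirical formula: AgNO3

AgNO3


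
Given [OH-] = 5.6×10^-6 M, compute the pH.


pOH = -log10([OH-]) = -log10(5.6×10^-6)
= 6 - log10(5.6) = 5.25
pH = 14 - pOH = 14 - 5.25 = 8.75

8.75


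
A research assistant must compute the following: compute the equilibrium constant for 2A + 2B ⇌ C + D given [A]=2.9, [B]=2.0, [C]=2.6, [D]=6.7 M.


Kc = [C][D]/([A]^2[B]^2)
= (2.6^1 × 6.7^1)/(2.9^2 × 2.0^2)
= 17.42/33.64
= 0.5178

0.5178


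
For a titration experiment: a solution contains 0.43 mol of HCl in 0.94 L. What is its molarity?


M = n/V = 0.43/0.94 = 0.457 mol/L

0.457 M


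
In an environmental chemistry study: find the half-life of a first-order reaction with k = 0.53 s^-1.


t½ = ln2/k = 0.693147/(0.53 s^-1)
= 1.308 s

1.308 s


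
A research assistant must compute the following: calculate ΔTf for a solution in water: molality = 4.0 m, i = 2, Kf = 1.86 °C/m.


ΔTf = Kf × m × i
= 1.86 × 4.0 × 2
= 14.88 °C

14.88 °C


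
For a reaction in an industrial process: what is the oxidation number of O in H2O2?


Peroxide: O is -1
Oxidation number: -1

-1


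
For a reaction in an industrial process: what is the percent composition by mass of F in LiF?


M(LiF) = 1×6.94 + 1×19.0 = 25.94 g/mol
Mass of F = 1 × 19.0 = 19.00 g/mol
% F = 19.00/25.94 × 100 = 73.25%

73.25%


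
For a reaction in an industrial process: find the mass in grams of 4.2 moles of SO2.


M(SO2) = 64.07 g/mol
mass = n × M = 4.2 × 64.07 = 269.09 g

269.09 g


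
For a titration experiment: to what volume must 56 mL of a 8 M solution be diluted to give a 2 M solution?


C1V1 = C2V2
8 × 56 = 2 × V2
V2 = 448/2 = 224.0 mL

224.0 mL


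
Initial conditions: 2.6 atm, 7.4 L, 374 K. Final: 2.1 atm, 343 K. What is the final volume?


P1V1/T1 = P2V2/T2
V2 = P1V1T2/(T1P2)
= 2.6×7.4×343/(374×2.1)
= 8.402 L

8.402 L


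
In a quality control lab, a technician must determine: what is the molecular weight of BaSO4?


M(BaSO4) = 1×137.33 + 1×32.07 + 4×16.0
= 137.33 + 32.07 + 64.0
= 233.4 g/mol

233.4 g/mol


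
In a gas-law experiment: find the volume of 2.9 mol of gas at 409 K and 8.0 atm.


PV = nRT  (R = 0.08206 L·atm/(mol·K))
V = nRT/P = 2.9×0.08206×409/8.0
= 12.166 L

12.166 L


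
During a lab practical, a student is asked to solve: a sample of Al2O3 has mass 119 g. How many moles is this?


M(Al2O3) = 101.96 g/mol
n = mass/M = 119/101.96 = 1.1671 mol

1.1671 mol


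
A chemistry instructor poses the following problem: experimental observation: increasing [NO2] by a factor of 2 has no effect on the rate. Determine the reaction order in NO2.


rate ∝ [NO2]^n
rate ∝ [NO2]^0
Order in NO2: 0

0


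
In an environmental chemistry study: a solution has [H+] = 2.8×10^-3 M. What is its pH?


pH = -log10([H+]) = -log10(2.8×10^-3)
= 3 - log10(2.8)
= 3 - 0.45
= 2.55

2.55


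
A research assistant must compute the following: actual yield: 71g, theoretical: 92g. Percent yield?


% yield = actual/theoretical × 100
= 71/92 × 100
= 77.17%

77.17%


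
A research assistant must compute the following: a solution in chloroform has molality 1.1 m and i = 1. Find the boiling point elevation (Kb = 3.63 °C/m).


ΔTb = Kb × m × i
= 3.63 × 1.1 × 1
= 3.993 °C

3.993 °C


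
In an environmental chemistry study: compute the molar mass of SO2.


M(SO2) = 1×32.07 + 2×16.0
= 32.07 + 32.0
= 64.07 g/mol

64.07 g/mol


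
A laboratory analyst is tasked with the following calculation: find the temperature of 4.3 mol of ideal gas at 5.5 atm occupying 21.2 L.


PV = nRT  (R = 0.08206 L·atm/(mol·K))
T = PV/(nR) = 5.5×21.2/(4.3×0.08206)
= 116.60/0.352858
= 330.44 K

330.44 K


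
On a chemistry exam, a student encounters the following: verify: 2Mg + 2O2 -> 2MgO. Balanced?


Equation: 2Mg + 2O2 -> 2MgO
Check atoms: Mg: 2=2, O: 4≠2
Not balanced

No, not balanced


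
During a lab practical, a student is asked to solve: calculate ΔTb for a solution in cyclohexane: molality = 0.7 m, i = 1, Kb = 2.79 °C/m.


ΔTb = Kb × m × i
= 2.79 × 0.7 × 1
= 1.953 °C

1.953 °C


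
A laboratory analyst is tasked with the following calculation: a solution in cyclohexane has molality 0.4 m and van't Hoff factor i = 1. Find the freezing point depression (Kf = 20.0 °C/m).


ΔTf = Kf × m × i
= 20.0 × 0.4 × 1
= 8.0 °C

8.0 °C


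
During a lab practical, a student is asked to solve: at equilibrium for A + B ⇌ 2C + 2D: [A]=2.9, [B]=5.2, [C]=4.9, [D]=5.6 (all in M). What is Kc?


Kc = [C]^2[D]^2/([A][B])
= (4.9^2 × 5.6^2)/(2.9^1 × 5.2^1)
= 752.9536/15.08
= 49.93

49.93


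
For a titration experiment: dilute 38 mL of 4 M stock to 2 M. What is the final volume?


C1V1 = C2V2
4 × 38 = 2 × V2
V2 = 152/2 = 76.0 mL

76.0 mL


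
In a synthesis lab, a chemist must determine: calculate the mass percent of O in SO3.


M(SO3) = 1×32.07 + 3×16.0 = 80.07 g/mol
Mass of O = 3 × 16.0 = 48.00 g/mol
% O = 48.00/80.07 × 100 = 59.95%

59.95%


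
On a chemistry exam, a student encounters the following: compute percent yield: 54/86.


% yield = actual/theoretical × 100
= 54/86 × 100
= 62.79%

62.79%


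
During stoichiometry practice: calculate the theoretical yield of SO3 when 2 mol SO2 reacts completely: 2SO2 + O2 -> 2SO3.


Mole ratio SO3:SO2 = 2:2
n(SO3) = 2 × 2/2 = 2.000 mol
mass = 2.000 × 80.07 = 160.14 g

160.14 g


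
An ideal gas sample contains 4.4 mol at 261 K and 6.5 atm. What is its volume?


PV = nRT  (R = 0.08206 L·atm/(mol·K))
V = nRT/P = 4.4×0.08206×261/6.5
= 14.498 L

14.498 L


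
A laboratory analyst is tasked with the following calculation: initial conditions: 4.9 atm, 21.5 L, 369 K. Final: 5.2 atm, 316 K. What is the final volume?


P1V1/T1 = P2V2/T2
V2 = P1V1T2/(T1P2)
= 4.9×21.5×316/(369×5.2)
= 17.35 L

17.35 L


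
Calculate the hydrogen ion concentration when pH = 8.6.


[H+] = 10^(-pH) = 10^(-8.6)
= 2.51×10^-9 M

2.51×10^-9 M


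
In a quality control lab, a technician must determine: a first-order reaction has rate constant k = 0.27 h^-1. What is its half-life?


t½ = ln2/k = 0.693147/(0.27 h^-1)
= 2.567 h

2.567 h


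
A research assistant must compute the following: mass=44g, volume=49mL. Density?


ρ = mass/volume
= 44/49
= 0.898 g/mL

0.898 g/mL


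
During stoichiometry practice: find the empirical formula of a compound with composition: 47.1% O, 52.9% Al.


Assume 100 g sample. Moles of each element:
  O: 47.1/16.0 = 2.944 mol
  Al: 52.9/26.98 = 1.961 mol
Divide by smallest (1.961):
  O: 2.944/1.961 = 1.5
  Al: 1.961/1.961 = 1.0
Multiply all ratios by 2 to obtain whole numbers.
Empirical formula: Al2O3

Al2O3


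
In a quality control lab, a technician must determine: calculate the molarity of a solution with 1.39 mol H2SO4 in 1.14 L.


M = n/V = 1.39/1.14 = 1.219 mol/L

1.219 M


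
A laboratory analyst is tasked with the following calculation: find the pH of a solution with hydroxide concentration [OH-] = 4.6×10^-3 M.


pOH = -log10([OH-]) = -log10(4.6×10^-3)
= 3 - log10(4.6) = 2.34
pH = 14 - pOH = 14 - 2.34 = 11.66

11.66


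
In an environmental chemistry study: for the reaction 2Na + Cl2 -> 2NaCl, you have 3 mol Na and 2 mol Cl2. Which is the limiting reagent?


Mole ratio available / coefficient:
  Na: 3/2 = 1.500
  Cl2: 2/1 = 2.000
Smaller ratio is limiting.

Na


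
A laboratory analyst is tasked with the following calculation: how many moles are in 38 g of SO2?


M(SO2) = 64.07 g/mol
n = mass/M = 38/64.07 = 0.5931 mol

0.5931 mol


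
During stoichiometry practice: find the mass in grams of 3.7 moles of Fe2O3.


M(Fe2O3) = 159.7 g/mol
mass = n × M = 3.7 × 159.7 = 590.89 g

590.89 g


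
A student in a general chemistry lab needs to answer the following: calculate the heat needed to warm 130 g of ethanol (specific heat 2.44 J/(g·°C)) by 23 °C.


q = mcΔT = 130 × 2.44 × 23
= 7295.60 J

7295.60 J


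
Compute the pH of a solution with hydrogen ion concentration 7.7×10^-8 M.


pH = -log10([H+]) = -log10(7.7×10^-8)
= 8 - log10(7.7)
= 8 - 0.89
= 7.11

7.11


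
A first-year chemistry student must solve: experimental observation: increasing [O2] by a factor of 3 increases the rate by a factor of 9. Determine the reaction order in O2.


rate ∝ [O2]^n
3^n = 9 → n = 2
Order in O2: 2

2


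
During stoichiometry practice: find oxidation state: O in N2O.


O is usually -2
Oxidation number: -2

-2


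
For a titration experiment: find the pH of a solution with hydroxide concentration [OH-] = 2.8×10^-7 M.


pOH = -log10([OH-]) = -log10(2.8×10^-7)
= 7 - log10(2.8) = 6.55
pH = 14 - pOH = 14 - 6.55 = 7.45

7.45


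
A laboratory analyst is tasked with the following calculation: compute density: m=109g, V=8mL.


ρ = mass/volume
= 109/8
= 13.625 g/mL

13.625 g/mL


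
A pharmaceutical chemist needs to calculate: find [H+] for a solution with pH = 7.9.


[H+] = 10^(-pH) = 10^(-7.9)
= 1.26×10^-8 M

1.26×10^-8 M


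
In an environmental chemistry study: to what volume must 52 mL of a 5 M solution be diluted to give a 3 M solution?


C1V1 = C2V2
5 × 52 = 3 × V2
V2 = 260/3 = 86.67 mL

86.67 mL


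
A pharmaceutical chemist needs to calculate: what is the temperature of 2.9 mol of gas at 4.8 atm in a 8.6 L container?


PV = nRT  (R = 0.08206 L·atm/(mol·K))
T = PV/(nR) = 4.8×8.6/(2.9×0.08206)
= 41.28/0.237974
= 173.46 K

173.46 K


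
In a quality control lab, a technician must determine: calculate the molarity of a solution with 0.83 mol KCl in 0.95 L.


M = n/V = 0.83/0.95 = 0.874 mol/L

0.874 M


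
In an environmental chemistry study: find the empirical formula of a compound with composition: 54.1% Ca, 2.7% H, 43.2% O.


Assume 100 g sample. Moles of each element:
  Ca: 54.1/40.08 = 1.35 mol
  H: 2.7/1.008 = 2.679 mol
  O: 43.2/16.0 = 2.7 mol
Divide by smallest (1.35):
  Ca: 1.35/1.35 = 1.0
  H: 2.679/1.35 = 1.98
  O: 2.7/1.35 = 2.0
Empirical formula: CaO2H2

CaO2H2


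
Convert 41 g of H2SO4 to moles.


M(H2SO4) = 98.09 g/mol
n = mass/M = 41/98.09 = 0.418 mol

0.418 mol


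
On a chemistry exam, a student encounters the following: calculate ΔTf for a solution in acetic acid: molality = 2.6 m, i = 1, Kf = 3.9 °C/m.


ΔTf = Kf × m × i
= 3.9 × 2.6 × 1
= 10.14 °C

10.14 °C


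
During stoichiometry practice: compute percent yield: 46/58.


% yield = actual/theoretical × 100
= 46/58 × 100
= 79.31%

79.31%


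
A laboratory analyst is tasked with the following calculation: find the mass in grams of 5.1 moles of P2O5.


M(P2O5) = 141.94 g/mol
mass = n × M = 5.1 × 141.94 = 723.89 g

723.89 g


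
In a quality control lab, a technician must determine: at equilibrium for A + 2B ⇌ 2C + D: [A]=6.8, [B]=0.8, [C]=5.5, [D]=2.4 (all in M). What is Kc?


Kc = [C]^2[D]/([A][B]^2)
= (5.5^2 × 2.4^1)/(6.8^1 × 0.8^2)
= 72.6/4.352
= 16.68

16.68


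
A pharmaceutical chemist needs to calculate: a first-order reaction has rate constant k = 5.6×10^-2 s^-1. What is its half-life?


t½ = ln2/k = 0.693147/(5.6×10^-2 s^-1)
= 12.38 s

12.38 s


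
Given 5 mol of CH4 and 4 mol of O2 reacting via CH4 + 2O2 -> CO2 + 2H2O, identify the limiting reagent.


Mole ratio available / coefficient:
  CH4: 5/1 = 5.000
  O2: 4/2 = 2.000
Smaller ratio is limiting.

O2


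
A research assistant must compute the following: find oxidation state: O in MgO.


O is usually -2
Oxidation number: -2

-2


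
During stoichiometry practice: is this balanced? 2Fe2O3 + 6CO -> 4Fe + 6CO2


Equation: 2Fe2O3 + 6CO -> 4Fe + 6CO2
Check atoms: C: 6=6, Fe: 4=4, O: 12=12
Balanced

Yes, balanced


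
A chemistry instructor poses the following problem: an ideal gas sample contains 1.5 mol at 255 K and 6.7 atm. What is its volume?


PV = nRT  (R = 0.08206 L·atm/(mol·K))
V = nRT/P = 1.5×0.08206×255/6.7
= 4.685 L

4.685 L


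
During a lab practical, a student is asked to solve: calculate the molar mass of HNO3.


M(HNO3) = 1×1.008 + 1×14.01 + 3×16.0
= 1.01 + 14.01 + 48.0
= 63.02 g/mol

63.02 g/mol


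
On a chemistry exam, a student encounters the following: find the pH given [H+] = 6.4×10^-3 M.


pH = -log10([H+]) = -log10(6.4×10^-3)
= 3 - log10(6.4)
= 3 - 0.81
= 2.19

2.19


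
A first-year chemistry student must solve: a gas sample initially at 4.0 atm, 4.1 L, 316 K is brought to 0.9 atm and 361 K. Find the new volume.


P1V1/T1 = P2V2/T2
V2 = P1V1T2/(T1P2)
= 4.0×4.1×361/(316×0.9)
= 20.817 L

20.817 L


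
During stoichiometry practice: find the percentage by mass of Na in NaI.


M(NaI) = 1×22.99 + 1×126.9 = 149.89 g/mol
Mass of Na = 1 × 22.99 = 22.99 g/mol
% Na = 22.99/149.89 × 100 = 15.34%

15.34%


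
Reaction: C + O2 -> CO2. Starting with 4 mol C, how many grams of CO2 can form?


Mole ratio CO2:C = 1:1
n(CO2) = 4 × 1/1 = 4.000 mol
mass = 4.000 × 44.01 = 176.04 g

176.04 g


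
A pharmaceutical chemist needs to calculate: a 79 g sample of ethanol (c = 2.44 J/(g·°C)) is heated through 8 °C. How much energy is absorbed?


q = mcΔT = 79 × 2.44 × 8
= 1542.08 J

1542.08 J


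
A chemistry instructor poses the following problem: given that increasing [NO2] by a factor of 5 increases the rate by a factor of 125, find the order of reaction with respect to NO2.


rate ∝ [NO2]^n
5^n = 125 → n = 3
Order in NO2: 3

3


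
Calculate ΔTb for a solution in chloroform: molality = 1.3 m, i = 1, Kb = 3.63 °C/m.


ΔTb = Kb × m × i
= 3.63 × 1.3 × 1
= 4.719 °C

4.719 °C


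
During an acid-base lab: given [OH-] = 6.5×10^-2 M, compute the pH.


pOH = -log10([OH-]) = -log10(6.5×10^-2)
= 2 - log10(6.5) = 1.19
pH = 14 - pOH = 14 - 1.19 = 12.81

12.81


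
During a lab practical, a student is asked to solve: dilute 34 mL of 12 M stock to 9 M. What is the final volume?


C1V1 = C2V2
12 × 34 = 9 × V2
V2 = 408/9 = 45.33 mL

45.33 mL


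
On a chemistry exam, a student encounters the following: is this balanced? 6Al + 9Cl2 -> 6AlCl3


Equation: 6Al + 9Cl2 -> 6AlCl3
Check atoms: Al: 6=6, Cl: 18=18
Balanced

Yes, balanced


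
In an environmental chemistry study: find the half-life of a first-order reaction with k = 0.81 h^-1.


t½ = ln2/k = 0.693147/(0.81 h^-1)
= 0.8557 h

0.8557 h


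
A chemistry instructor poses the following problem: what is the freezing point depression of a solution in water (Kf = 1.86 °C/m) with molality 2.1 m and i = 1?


ΔTf = Kf × m × i
= 1.86 × 2.1 × 1
= 3.906 °C

3.906 °C


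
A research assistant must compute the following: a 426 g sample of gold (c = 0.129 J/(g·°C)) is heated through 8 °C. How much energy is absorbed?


q = mcΔT = 426 × 0.129 × 8
= 439.63 J

439.63 J


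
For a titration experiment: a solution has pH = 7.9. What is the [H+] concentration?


[H+] = 10^(-pH) = 10^(-7.9)
= 1.26×10^-8 M

1.26×10^-8 M


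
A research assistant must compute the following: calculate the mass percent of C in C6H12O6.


M(C6H12O6) = 6×12.01 + 12×1.008 + 6×16.0 = 180.156 g/mol
Mass of C = 6 × 12.01 = 72.06 g/mol
% C = 72.06/180.156 × 100 = 40.00%

40.00%


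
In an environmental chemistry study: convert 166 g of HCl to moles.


M(HCl) = 36.46 g/mol
n = mass/M = 166/36.46 = 4.5529 mol

4.5529 mol


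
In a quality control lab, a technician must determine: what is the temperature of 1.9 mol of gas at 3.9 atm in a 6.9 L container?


PV = nRT  (R = 0.08206 L·atm/(mol·K))
T = PV/(nR) = 3.9×6.9/(1.9×0.08206)
= 26.91/0.155914
= 172.60 K

172.60 K


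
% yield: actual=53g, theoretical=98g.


% yield = actual/theoretical × 100
= 53/98 × 100
= 54.08%

54.08%


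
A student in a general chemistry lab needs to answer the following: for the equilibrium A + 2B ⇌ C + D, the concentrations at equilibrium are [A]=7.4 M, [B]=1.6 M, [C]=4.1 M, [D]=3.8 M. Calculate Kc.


Kc = [C][D]/([A][B]^2)
= (4.1^1 × 3.8^1)/(7.4^1 × 1.6^2)
= 15.58/18.944
= 0.8224

0.8224


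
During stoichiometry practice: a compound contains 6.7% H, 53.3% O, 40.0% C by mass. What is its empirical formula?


Assume 100 g sample. Moles of each element:
  H: 6.7/1.008 = 6.647 mol
  O: 53.3/16.0 = 3.331 mol
  C: 40.0/12.01 = 3.331 mol
Divide by smallest (3.331):
  H: 6.647/3.331 = 2.0
  O: 3.331/3.331 = 1.0
  C: 3.331/3.331 = 1.0
Empirical formula: CH2O

CH2O


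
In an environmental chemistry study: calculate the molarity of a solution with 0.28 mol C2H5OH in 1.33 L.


M = n/V = 0.28/1.33 = 0.211 mol/L

0.211 M


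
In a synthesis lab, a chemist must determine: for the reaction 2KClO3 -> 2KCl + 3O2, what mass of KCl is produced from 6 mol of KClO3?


Mole ratio KCl:KClO3 = 2:2
n(KCl) = 6 × 2/2 = 6.000 mol
mass = 6.000 × 74.55 = 447.3 g

447.3 g


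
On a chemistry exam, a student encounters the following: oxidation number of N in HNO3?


(+1) + x + 3(-2) = 0, so x = +5
Oxidation number: +5

+5


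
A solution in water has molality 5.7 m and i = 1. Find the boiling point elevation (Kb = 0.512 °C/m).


ΔTb = Kb × m × i
= 0.512 × 5.7 × 1
= 2.9184 °C

2.9184 °C


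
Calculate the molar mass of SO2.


M(SO2) = 1×32.07 + 2×16.0
= 32.07 + 32.0
= 64.07 g/mol

64.07 g/mol


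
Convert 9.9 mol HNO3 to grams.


M(HNO3) = 63.02 g/mol
mass = n × M = 9.9 × 63.02 = 623.90 g

623.90 g


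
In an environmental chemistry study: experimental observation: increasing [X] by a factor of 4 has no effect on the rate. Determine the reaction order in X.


rate ∝ [X]^n
rate ∝ [X]^0
Order in X: 0

0


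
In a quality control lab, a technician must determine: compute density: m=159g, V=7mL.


ρ = mass/volume
= 159/7
= 22.714 g/mL

22.714 g/mL


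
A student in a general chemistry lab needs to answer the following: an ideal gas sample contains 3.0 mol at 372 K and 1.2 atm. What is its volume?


PV = nRT  (R = 0.08206 L·atm/(mol·K))
V = nRT/P = 3.0×0.08206×372/1.2
= 76.316 L

76.316 L


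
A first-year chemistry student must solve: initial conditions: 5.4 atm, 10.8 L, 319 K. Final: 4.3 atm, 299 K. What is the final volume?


P1V1/T1 = P2V2/T2
V2 = P1V1T2/(T1P2)
= 5.4×10.8×299/(319×4.3)
= 12.712 L

12.712 L


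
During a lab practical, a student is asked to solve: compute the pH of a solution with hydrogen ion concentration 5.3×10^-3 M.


pH = -log10([H+]) = -log10(5.3×10^-3)
= 3 - log10(5.3)
= 3 - 0.72
= 2.28

2.28


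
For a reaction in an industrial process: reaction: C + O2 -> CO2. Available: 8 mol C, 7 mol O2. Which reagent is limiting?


Mole ratio available / coefficient:
  C: 8/1 = 8.000
  O2: 7/1 = 7.000
Smaller ratio is limiting.

O2


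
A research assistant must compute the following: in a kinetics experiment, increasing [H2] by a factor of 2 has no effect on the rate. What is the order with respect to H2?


rate ∝ [H2]^n
rate ∝ [H2]^0
Order in H2: 0

0


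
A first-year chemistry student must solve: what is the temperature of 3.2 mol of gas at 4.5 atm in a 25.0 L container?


PV = nRT  (R = 0.08206 L·atm/(mol·K))
T = PV/(nR) = 4.5×25.0/(3.2×0.08206)
= 112.50/0.262592
= 428.42 K

428.42 K


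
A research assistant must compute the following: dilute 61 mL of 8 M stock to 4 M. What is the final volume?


C1V1 = C2V2
8 × 61 = 4 × V2
V2 = 488/4 = 122.0 mL

122.0 mL


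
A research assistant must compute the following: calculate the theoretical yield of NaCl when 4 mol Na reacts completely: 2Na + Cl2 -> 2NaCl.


Mole ratio NaCl:Na = 2:2
n(NaCl) = 4 × 2/2 = 4.000 mol
mass = 4.000 × 58.44 = 233.76 g

233.76 g


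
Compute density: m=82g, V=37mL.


ρ = mass/volume
= 82/37
= 2.216 g/mL

2.216 g/mL


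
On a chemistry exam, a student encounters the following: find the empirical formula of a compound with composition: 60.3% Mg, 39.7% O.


Assume 100 g sample. Moles of each element:
  Mg: 60.3/24.31 = 2.48 mol
  O: 39.7/16.0 = 2.481 mol
Divide by smallest (2.48):
  Mg: 2.48/2.48 = 1.0
  O: 2.481/2.48 = 1.0
Empirical formula: MgO

MgO


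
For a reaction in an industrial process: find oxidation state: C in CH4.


x + 4(+1) = 0, so x = -4
Oxidation number: -4

-4


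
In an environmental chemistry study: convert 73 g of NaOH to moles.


M(NaOH) = 40.0 g/mol
n = mass/M = 73/40.0 = 1.825 mol

1.825 mol


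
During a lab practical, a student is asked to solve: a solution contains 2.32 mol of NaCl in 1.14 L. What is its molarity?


M = n/V = 2.32/1.14 = 2.035 mol/L

2.035 M


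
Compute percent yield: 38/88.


% yield = actual/theoretical × 100
= 38/88 × 100
= 43.18%

43.18%


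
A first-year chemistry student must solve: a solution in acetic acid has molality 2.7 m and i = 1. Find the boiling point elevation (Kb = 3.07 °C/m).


ΔTb = Kb × m × i
= 3.07 × 2.7 × 1
= 8.289 °C

8.289 °C


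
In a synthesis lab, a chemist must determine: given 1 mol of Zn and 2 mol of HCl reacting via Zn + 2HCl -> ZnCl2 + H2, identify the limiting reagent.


Mole ratio available / coefficient:
  Zn: 1/1 = 1.000
  HCl: 2/2 = 1.000
Smaller ratio is limiting.

neither (stoichiometric); Zn and HCl are fully consumed


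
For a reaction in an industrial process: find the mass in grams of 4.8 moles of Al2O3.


M(Al2O3) = 101.96 g/mol
mass = n × M = 4.8 × 101.96 = 489.41 g

489.41 g


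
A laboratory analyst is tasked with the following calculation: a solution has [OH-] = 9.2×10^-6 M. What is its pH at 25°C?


pOH = -log10([OH-]) = -log10(9.2×10^-6)
= 6 - log10(9.2) = 5.04
pH = 14 - pOH = 14 - 5.04 = 8.96

8.96


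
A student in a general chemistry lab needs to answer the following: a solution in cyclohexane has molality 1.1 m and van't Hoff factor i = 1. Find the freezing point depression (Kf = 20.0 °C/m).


ΔTf = Kf × m × i
= 20.0 × 1.1 × 1
= 22.0 °C

22.0 °C


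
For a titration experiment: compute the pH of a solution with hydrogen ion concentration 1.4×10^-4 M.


pH = -log10([H+]) = -log10(1.4×10^-4)
= 4 - log10(1.4)
= 4 - 0.15
= 3.85

3.85


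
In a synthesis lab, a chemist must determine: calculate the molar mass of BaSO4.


M(BaSO4) = 1×137.33 + 1×32.07 + 4×16.0
= 137.33 + 32.07 + 64.0
= 233.4 g/mol

233.4 g/mol


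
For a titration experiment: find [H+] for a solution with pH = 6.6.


[H+] = 10^(-pH) = 10^(-6.6)
= 2.51×10^-7 M

2.51×10^-7 M


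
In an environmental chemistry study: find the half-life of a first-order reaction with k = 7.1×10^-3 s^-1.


t½ = ln2/k = 0.693147/(7.1×10^-3 s^-1)
= 97.63 s

97.63 s


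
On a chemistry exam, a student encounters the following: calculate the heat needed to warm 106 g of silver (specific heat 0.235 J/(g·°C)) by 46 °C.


q = mcΔT = 106 × 0.235 × 46
= 1145.86 J

1145.86 J


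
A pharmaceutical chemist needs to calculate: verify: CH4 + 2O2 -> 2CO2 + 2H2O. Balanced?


Equation: CH4 + 2O2 -> 2CO2 + 2H2O
Check atoms: C: 1≠2, H: 4=4, O: 4≠6
Not balanced

No, not balanced


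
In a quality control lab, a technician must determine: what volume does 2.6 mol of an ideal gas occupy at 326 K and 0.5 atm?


PV = nRT  (R = 0.08206 L·atm/(mol·K))
V = nRT/P = 2.6×0.08206×326/0.5
= 139.108 L

139.108 L


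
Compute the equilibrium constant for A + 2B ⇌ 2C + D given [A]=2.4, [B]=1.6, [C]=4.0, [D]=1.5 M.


Kc = [C]^2[D]/([A][B]^2)
= (4.0^2 × 1.5^1)/(2.4^1 × 1.6^2)
= 24/6.144
= 3.906

3.906
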